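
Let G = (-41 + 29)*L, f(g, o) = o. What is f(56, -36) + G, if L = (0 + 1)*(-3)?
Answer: 0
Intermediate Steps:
L = -3 (L = 1*(-3) = -3)
G = 36 (G = (-41 + 29)*(-3) = -12*(-3) = 36)
f(56, -36) + G = -36 + 36 = 0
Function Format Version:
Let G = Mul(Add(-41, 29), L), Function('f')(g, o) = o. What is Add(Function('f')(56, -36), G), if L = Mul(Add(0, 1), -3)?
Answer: 0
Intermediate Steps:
L = -3 (L = Mul(1, -3) = -3)
G = 36 (G = Mul(Add(-41, 29), -3) = Mul(-12, -3) = 36)
Add(Function('f')(56, -36), G) = Add(-36, 36) = 0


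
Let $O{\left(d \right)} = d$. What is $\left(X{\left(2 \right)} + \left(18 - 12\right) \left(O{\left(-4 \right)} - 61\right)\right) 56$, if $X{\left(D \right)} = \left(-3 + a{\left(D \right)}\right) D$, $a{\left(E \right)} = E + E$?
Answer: $-21728$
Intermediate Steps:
$a{\left(E \right)} = 2 E$
$X{\left(D \right)} = D \left(-3 + 2 D\right)$ ($X{\left(D \right)} = \left(-3 + 2 D\right) D = D \left(-3 + 2 D\right)$)
$\left(X{\left(2 \right)} + \left(18 - 12\right) \left(O{\left(-4 \right)} - 61\right)\right) 56 = \left(2 \left(-3 + 2 \cdot 2\right) + \left(18 - 12\right) \left(-4 - 61\right)\right) 56 = \left(2 \left(-3 + 4\right) + 6 \left(-65\right)\right) 56 = \left(2 \cdot 1 - 390\right) 56 = \left(2 - 390\right) 56 = \left(-388\right) 56 = -21728$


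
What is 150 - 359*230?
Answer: -82420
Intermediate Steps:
150 - 359*230 = 150 - 82570 = -82420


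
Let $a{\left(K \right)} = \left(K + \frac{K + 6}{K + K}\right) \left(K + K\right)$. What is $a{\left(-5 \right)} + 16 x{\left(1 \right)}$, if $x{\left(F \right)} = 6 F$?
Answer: $147$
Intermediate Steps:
$a{\left(K \right)} = 2 K \left(K + \frac{6 + K}{2 K}\right)$ ($a{\left(K \right)} = \left(K + \frac{6 + K}{2 K}\right) 2 K = 2 K \left(K + \frac{6 + K}{2 K}\right)$)
$a{\left(-5 \right)} + 16 x{\left(1 \right)} = \left(6 - 5 + 2 \left(-5\right)^{2}\right) + 16 \cdot 6 \cdot 1 = \left(6 - 5 + 2 \cdot 25\right) + 16 \cdot 6 = \left(6 - 5 + 50\right) + 96 = 51 + 96 = 147$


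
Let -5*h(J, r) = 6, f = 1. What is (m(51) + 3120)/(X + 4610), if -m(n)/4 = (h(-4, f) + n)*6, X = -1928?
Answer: 1604/2235 ≈ 0.71767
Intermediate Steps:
h(J, r) = -6/5 (h(J, r) = -⅕*6 = -6/5)
m(n) = 144/5 - 24*n (m(n) = -4*(-6/5 + n)*6 = -4*(-36/5 + 6*n) = 144/5 - 24*n)
(m(51) + 3120)/(X + 4610) = ((144/5 - 24*51) + 3120)/(-1928 + 4610) = ((144/5 - 1224) + 3120)/2682 = (-5976/5 + 3120)*(1/2682) = (9624/5)*(1/2682) = 1604/2235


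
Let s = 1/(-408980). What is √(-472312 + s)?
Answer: I*√965830808805/1430 ≈ 687.25*I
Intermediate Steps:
s = -1/408980 ≈ -2.4451e-6
√(-472312 + s) = √(-472312 - 1/408980) = √(-193166161761/408980) = I*√965830808805/1430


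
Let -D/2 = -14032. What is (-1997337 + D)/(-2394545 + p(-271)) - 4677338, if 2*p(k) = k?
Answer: -22401456262472/4789361 ≈ -4.6773e+6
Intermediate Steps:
D = 28064 (D = -2*(-14032) = 28064)
p(k) = k/2
(-1997337 + D)/(-2394545 + p(-271)) - 4677338 = (-1997337 + 28064)/(-2394545 + (½)*(-271)) - 4677338 = -1969273/(-2394545 - 271/2) - 4677338 = -1969273/(-4789361/2) - 4677338 = -1969273*(-2/4789361) - 4677338 = 3938546/4789361 - 4677338 = -22401456262472/4789361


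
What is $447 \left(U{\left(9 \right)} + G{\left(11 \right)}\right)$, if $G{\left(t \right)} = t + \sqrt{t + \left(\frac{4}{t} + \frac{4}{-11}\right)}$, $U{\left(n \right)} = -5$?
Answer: $2682 + 447 \sqrt{11} \approx 4164.5$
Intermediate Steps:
$G{\left(t \right)} = t + \sqrt{- \frac{4}{11} + t + \frac{4}{t}}$ ($G{\left(t \right)} = t + \sqrt{t + \left(\frac{4}{t} + 4 \left(- \frac{1}{11}\right)\right)} = t + \sqrt{t - \left(\frac{4}{11} - \frac{4}{t}\right)} = t + \sqrt{- \frac{4}{11} + t + \frac{4}{t}}$)
$447 \left(U{\left(9 \right)} + G{\left(11 \right)}\right) = 447 \left(-5 + \left(11 + \frac{\sqrt{-44 + 121 \cdot 11 + \frac{484}{11}}}{11}\right)\right) = 447 \left(-5 + \left(11 + \frac{\sqrt{-44 + 1331 + 484 \cdot \frac{1}{11}}}{11}\right)\right) = 447 \left(-5 + \left(11 + \frac{\sqrt{-44 + 1331 + 44}}{11}\right)\right) = 447 \left(-5 + \left(11 + \frac{\sqrt{1331}}{11}\right)\right) = 447 \left(-5 + \left(11 + \frac{11 \sqrt{11}}{11}\right)\right) = 447 \left(-5 + \left(11 + \sqrt{11}\right)\right) = 447 \left(6 + \sqrt{11}\right) = 2682 + 447 \sqrt{11}$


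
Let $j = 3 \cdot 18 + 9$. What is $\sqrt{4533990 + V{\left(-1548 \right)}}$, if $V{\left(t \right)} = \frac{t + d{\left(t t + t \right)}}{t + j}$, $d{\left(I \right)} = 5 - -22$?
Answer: $\frac{\sqrt{123437905635}}{165} \approx 2129.3$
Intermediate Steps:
$j = 63$ ($j = 54 + 9 = 63$)
$d{\left(I \right)} = 27$ ($d{\left(I \right)} = 5 + 22 = 27$)
$V{\left(t \right)} = \frac{27 + t}{63 + t}$ ($V{\left(t \right)} = \frac{t + 27}{t + 63} = \frac{27 + t}{63 + t}$)
$\sqrt{4533990 + V{\left(-1548 \right)}} = \sqrt{4533990 + \frac{27 - 1548}{63 - 1548}} = \sqrt{4533990 + \frac{1}{-1485} \left(-1521\right)} = \sqrt{4533990 - - \frac{169}{165}} = \sqrt{4533990 + \frac{169}{165}} = \sqrt{\frac{748108519}{165}} = \frac{\sqrt{123437905635}}{165}$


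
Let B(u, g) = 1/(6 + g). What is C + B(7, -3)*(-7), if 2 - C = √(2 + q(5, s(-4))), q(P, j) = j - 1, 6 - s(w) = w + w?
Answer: -⅓ - √15 ≈ -4.2063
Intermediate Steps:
s(w) = 6 - 2*w (s(w) = 6 - (w + w) = 6 - 2*w)
q(P, j) = -1 + j
C = 2 - √15 (C = 2 - √(2 + (-1 + (6 - 2*(-4)))) = 2 - √(2 + (-1 + (6 + 8))) = 2 - √(2 + (-1 + 14)) = 2 - √(2 + 13) = 2 - √15 ≈ -1.8730)
C + B(7, -3)*(-7) = (2 - √15) - 7/(6 - 3) = (2 - √15) - 7/3 = -⅓ - √15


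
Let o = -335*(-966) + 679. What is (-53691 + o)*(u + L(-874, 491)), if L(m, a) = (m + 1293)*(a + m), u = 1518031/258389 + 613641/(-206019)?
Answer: -770530052687403941222/17744347797 ≈ -4.3424e+10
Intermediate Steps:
u = 51395048080/17744347797 (u = 1518031*(1/258389) + 613641*(-1/206019) = 1518031/258389 - 204547/68673 = 51395048080/17744347797 ≈ 2.8964)
o = 324289 (o = 323610 + 679 = 324289)
L(m, a) = (1293 + m)*(a + m)
(-53691 + o)*(u + L(-874, 491)) = (-53691 + 324289)*(51395048080/17744347797 + ((-874)² + 1293*491 + 1293*(-874) + 491*(-874))) = 270598*(51395048080/17744347797 + (763876 + 634863 - 1130082 - 429134)) = 270598*(51395048080/17744347797 - 160477) = 270598*(-2847508306371089/17744347797) = -770530052687403941222/17744347797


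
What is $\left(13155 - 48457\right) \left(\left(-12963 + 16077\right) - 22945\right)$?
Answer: $700073962$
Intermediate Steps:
$\left(13155 - 48457\right) \left(\left(-12963 + 16077\right) - 22945\right) = - 35302 \left(3114 - 22945\right) = \left(-35302\right) \left(-19831\right) = 700073962$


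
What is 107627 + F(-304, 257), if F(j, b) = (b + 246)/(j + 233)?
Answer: 7641014/71 ≈ 1.0762e+5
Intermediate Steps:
F(j, b) = (246 + b)/(233 + j)
107627 + F(-304, 257) = 107627 + (246 + 257)/(233 - 304) = 107627 + 503/(-71) = 107627 - 1/71*503 = 107627 - 503/71 = 7641014/71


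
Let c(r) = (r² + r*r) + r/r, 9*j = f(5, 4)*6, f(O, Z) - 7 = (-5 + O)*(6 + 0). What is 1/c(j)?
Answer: 9/401 ≈ 0.022444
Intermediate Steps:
f(O, Z) = -23 + 6*O (f(O, Z) = 7 + (-5 + O)*(6 + 0) = 7 + (-5 + O)*6 = 7 + (-30 + 6*O) = -23 + 6*O)
j = 14/3 (j = ((-23 + 6*5)*6)/9 = ((-23 + 30)*6)/9 = (7*6)/9 = (⅑)*42 = 14/3 ≈ 4.6667)
c(r) = 1 + 2*r² (c(r) = (r² + r²) + 1 = 2*r² + 1 = 1 + 2*r²)
1/c(j) = 1/(1 + 2*(14/3)²) = 1/(1 + 2*(196/9)) = 1/(1 + 392/9) = 1/(401/9) = 9/401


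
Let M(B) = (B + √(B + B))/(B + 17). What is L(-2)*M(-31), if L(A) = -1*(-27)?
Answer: 837/14 - 27*I*√62/14 ≈ 59.786 - 15.186*I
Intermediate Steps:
L(A) = 27
M(B) = (B + √2*√B)/(17 + B) (M(B) = (B + √(2*B))/(17 + B) = (B + √2*√B)/(17 + B))
L(-2)*M(-31) = 27*((-31 + √2*√(-31))/(17 - 31)) = 27*((-31 + √2*(I*√31))/(-14)) = 27*(-(-31 + I*√62)/14) = 27*(31/14 - I*√62/14) = 837/14 - 27*I*√62/14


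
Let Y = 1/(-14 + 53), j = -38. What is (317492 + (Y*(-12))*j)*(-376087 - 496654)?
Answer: -3602280369068/13 ≈ -2.7710e+11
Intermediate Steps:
Y = 1/39 ≈ 0.025641
(317492 + (Y*(-12))*j)*(-376087 - 496654) = (317492 + ((1/39)*(-12))*(-38))*(-376087 - 496654) = (317492 - 4/13*(-38))*(-872741) = (317492 + 152/13)*(-872741) = (4127548/13)*(-872741) = -3602280369068/13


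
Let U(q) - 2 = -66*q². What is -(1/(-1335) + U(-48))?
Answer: 203002771/1335 ≈ 1.5206e+5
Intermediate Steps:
U(q) = 2 - 66*q²
-(1/(-1335) + U(-48)) = -(1/(-1335) + (2 - 66*(-48)²)) = -(-1/1335 + (2 - 66*2304)) = -(-1/1335 + (2 - 152064)) = -(-1/1335 - 152062) = -1*(-203002771/1335) = 203002771/1335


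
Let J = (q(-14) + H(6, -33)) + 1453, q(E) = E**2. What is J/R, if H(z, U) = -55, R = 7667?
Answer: 1594/7667 ≈ 0.20790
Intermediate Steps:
J = 1594 (J = ((-14)**2 - 55) + 1453 = (196 - 55) + 1453 = 141 + 1453 = 1594)
J/R = 1594/7667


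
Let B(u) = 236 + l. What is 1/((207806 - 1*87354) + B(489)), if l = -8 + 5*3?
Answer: 1/120695 ≈ 8.2854e-6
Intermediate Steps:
l = 7 (l = -8 + 15 = 7)
B(u) = 243 (B(u) = 236 + 7 = 243)
1/((207806 - 1*87354) + B(489)) = 1/((207806 - 1*87354) + 243) = 1/((207806 - 87354) + 243) = 1/(120452 + 243) = 1/120695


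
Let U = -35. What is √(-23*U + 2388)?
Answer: √3193 ≈ 56.507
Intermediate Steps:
√(-23*U + 2388) = √(-23*(-35) + 2388) = √(805 + 2388) = √3193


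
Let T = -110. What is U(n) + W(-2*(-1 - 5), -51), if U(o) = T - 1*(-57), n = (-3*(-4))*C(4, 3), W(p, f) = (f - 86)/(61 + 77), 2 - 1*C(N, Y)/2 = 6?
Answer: -7451/138 ≈ -53.993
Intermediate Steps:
C(N, Y) = -8 (C(N, Y) = 4 - 2*6 = 4 - 12 = -8)
W(p, f) = -43/69 + f/138 (W(p, f) = (-86 + f)/138 = (-86 + f)*(1/138) = -43/69 + f/138)
n = -96 (n = -3*(-4)*(-8) = 12*(-8) = -96)
U(o) = -53 (U(o) = -110 - 1*(-57) = -110 + 57 = -53)
U(n) + W(-2*(-1 - 5), -51) = -53 + (-43/69 + (1/138)*(-51)) = -53 + (-43/69 - 17/46) = -53 - 137/138 = -7451/138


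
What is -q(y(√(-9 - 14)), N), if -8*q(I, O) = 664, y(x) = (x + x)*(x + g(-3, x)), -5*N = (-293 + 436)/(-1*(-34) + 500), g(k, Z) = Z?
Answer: 83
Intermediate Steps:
N = -143/2670 (N = -(-293 + 436)/(5*(-1*(-34) + 500)) = -143/(5*(34 + 500)) = -143/(5*534) = -⅕*143/534 = -143/2670 ≈ -0.053558)
y(x) = 4*x² (y(x) = (x + x)*(x + x) = (2*x)*(2*x) = 4*x²)
q(I, O) = -83 (q(I, O) = -⅛*664 = -83)
-q(y(√(-9 - 14)), N) = -1*(-83) = 83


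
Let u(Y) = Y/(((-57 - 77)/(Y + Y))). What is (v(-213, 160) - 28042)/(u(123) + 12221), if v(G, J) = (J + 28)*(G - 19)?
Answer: -2400543/401839 ≈ -5.9739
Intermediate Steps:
v(G, J) = (-19 + G)*(28 + J) (v(G, J) = (28 + J)*(-19 + G) = (-19 + G)*(28 + J))
u(Y) = -Y²/67 (u(Y) = Y/((-134*1/(2*Y))) = Y/((-67/Y)) = Y*(-Y/67) = -Y²/67)
(v(-213, 160) - 28042)/(u(123) + 12221) = ((-532 - 19*160 + 28*(-213) - 213*160) - 28042)/(-1/67*123² + 12221) = ((-532 - 3040 - 5964 - 34080) - 28042)/(-1/67*15129 + 12221) = (-43616 - 28042)/(-15129/67 + 12221) = -71658/803678/67 = -71658*67/803678 = -2400543/401839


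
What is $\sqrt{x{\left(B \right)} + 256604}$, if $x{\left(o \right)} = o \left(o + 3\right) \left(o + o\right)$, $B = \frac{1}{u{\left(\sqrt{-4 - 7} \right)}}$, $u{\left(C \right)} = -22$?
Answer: $\frac{3 \sqrt{1669750819}}{242} \approx 506.56$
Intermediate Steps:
$B = - \frac{1}{22}$ ($B = \frac{1}{-22} = - \frac{1}{22} \approx -0.045455$)
$x{\left(o \right)} = 2 o^{2} \left(3 + o\right)$ ($x{\left(o \right)} = o \left(3 + o\right) 2 o = o 2 o \left(3 + o\right) = 2 o^{2} \left(3 + o\right)$)
$\sqrt{x{\left(B \right)} + 256604} = \sqrt{2 \left(- \frac{1}{22}\right)^{2} \left(3 - \frac{1}{22}\right) + 256604} = \sqrt{2 \cdot \frac{1}{484} \cdot \frac{65}{22} + 256604} = \sqrt{\frac{65}{5324} + 256604} = \sqrt{\frac{1366159761}{5324}} = \frac{3 \sqrt{1669750819}}{242}$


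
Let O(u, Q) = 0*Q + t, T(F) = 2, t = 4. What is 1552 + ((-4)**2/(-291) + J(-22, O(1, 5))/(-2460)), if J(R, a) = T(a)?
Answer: 61720821/39770 ≈ 1551.9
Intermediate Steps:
O(u, Q) = 4 (O(u, Q) = 0*Q + 4 = 0 + 4 = 4)
J(R, a) = 2
1552 + ((-4)**2/(-291) + J(-22, O(1, 5))/(-2460)) = 1552 + ((-4)**2/(-291) + 2/(-2460)) = 1552 + (16*(-1/291) + 2*(-1/2460)) = 1552 + (-16/291 - 1/1230) = 1552 - 2219/39770 = 61720821/39770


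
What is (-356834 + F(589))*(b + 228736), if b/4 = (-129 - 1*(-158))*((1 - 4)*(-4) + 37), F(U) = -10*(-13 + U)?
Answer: -84999285480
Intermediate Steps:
F(U) = 130 - 10*U
b = 5684 (b = 4*((-129 - 1*(-158))*((1 - 4)*(-4) + 37)) = 4*((-129 + 158)*(-3*(-4) + 37)) = 4*(29*(12 + 37)) = 4*(29*49) = 4*1421 = 5684)
(-356834 + F(589))*(b + 228736) = (-356834 + (130 - 10*589))*(5684 + 228736) = (-356834 + (130 - 5890))*234420 = (-356834 - 5760)*234420 = -362594*234420 = -84999285480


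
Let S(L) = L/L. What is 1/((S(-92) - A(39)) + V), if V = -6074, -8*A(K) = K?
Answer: -8/48545 ≈ -0.00016480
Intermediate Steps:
S(L) = 1
A(K) = -K/8
1/((S(-92) - A(39)) + V) = 1/((1 - (-1)*39/8) - 6074) = 1/((1 - 1*(-39/8)) - 6074) = 1/((1 + 39/8) - 6074) = 1/(47/8 - 6074) = 1/(-48545/8) = -8/48545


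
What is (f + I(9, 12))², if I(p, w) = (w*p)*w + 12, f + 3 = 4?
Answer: 1713481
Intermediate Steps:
f = 1 (f = -3 + 4 = 1)
I(p, w) = 12 + p*w² (I(p, w) = (p*w)*w + 12 = p*w² + 12 = 12 + p*w²)
(f + I(9, 12))² = (1 + (12 + 9*12²))² = (1 + (12 + 9*144))² = (1 + (12 + 1296))² = (1 + 1308)² = 1309² = 1713481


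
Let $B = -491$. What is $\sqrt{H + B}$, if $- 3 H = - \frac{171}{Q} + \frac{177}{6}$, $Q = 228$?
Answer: $\frac{i \sqrt{18021}}{6} \approx 22.374 i$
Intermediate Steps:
$H = - \frac{115}{12}$ ($H = - \frac{- \frac{171}{228} + \frac{177}{6}}{3} = - \frac{\left(-171\right) \frac{1}{228} + 177 \cdot \frac{1}{6}}{3} = - \frac{- \frac{3}{4} + \frac{59}{2}}{3} = \left(- \frac{1}{3}\right) \frac{115}{4} = - \frac{115}{12} \approx -9.5833$)
$\sqrt{H + B} = \sqrt{- \frac{115}{12} - 491} = \sqrt{- \frac{6007}{12}} = \frac{i \sqrt{18021}}{6}$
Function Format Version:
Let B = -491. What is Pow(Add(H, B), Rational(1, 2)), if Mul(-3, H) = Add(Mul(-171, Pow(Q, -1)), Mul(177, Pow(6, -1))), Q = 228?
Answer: Mul(Rational(1, 6), I, Pow(18021, Rational(1, 2))) ≈ Mul(22.374, I)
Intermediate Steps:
H = Rational(-115, 12) (H = Mul(Rational(-1, 3), Add(Mul(-171, Pow(228, -1)), Mul(177, Pow(6, -1)))) = Mul(Rational(-1, 3), Add(Mul(-171, Rational(1, 228)), Mul(177, Rational(1, 6)))) = Mul(Rational(-1, 3), Add(Rational(-3, 4), Rational(59, 2))) = Mul(Rational(-1, 3), Rational(115, 4)) = Rational(-115, 12) ≈ -9.5833)
Pow(Add(H, B), Rational(1, 2)) = Pow(Add(Rational(-115, 12), -491), Rational(1, 2)) = Pow(Rational(-6007, 12), Rational(1, 2)) = Mul(Rational(1, 6), I, Pow(18021, Rational(1, 2)))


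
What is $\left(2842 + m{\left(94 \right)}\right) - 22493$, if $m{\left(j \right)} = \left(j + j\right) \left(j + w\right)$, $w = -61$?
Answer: $-13447$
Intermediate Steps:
$m{\left(j \right)} = 2 j \left(-61 + j\right)$ ($m{\left(j \right)} = \left(j + j\right) \left(j - 61\right) = 2 j \left(-61 + j\right)$)
$\left(2842 + m{\left(94 \right)}\right) - 22493 = \left(2842 + 2 \cdot 94 \left(-61 + 94\right)\right) - 22493 = \left(2842 + 2 \cdot 94 \cdot 33\right) - 22493 = \left(2842 + 6204\right) - 22493 = 9046 - 22493 = -13447$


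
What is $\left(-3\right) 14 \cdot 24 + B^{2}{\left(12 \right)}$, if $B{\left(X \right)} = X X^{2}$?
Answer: $2984976$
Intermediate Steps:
$B{\left(X \right)} = X^{3}$
$\left(-3\right) 14 \cdot 24 + B^{2}{\left(12 \right)} = \left(-3\right) 14 \cdot 24 + \left(12^{3}\right)^{2} = \left(-42\right) 24 + 1728^{2} = -1008 + 2985984 = 2984976$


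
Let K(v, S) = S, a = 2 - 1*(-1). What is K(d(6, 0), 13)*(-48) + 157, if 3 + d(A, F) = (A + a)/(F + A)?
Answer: -467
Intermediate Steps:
a = 3 (a = 2 + 1 = 3)
d(A, F) = -3 + (3 + A)/(A + F) (d(A, F) = -3 + (A + 3)/(F + A) = -3 + (3 + A)/(A + F))
K(d(6, 0), 13)*(-48) + 157 = 13*(-48) + 157 = -624 + 157 = -467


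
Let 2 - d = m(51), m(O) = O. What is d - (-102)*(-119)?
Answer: -12187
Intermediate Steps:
d = -49 (d = 2 - 1*51 = 2 - 51 = -49)
d - (-102)*(-119) = -49 - (-102)*(-119) = -49 - 1*12138 = -49 - 12138 = -12187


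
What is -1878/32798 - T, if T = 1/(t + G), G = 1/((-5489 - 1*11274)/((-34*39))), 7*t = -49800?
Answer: -781941767743/13689690347082 ≈ -0.057119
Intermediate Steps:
t = -49800/7 (t = (⅐)*(-49800) = -49800/7 ≈ -7114.3)
G = 1326/16763 (G = 1/((-5489 - 11274)/(-1326)) = 1/(-16763*(-1/1326)) = 1/(16763/1326) = 1326/16763 ≈ 0.079103)
T = -117341/834788118 (T = 1/(-49800/7 + 1326/16763) = 1/(-834788118/117341) = -117341/834788118 ≈ -0.00014056)
-1878/32798 - T = -1878/32798 - 1*(-117341/834788118) = -1878*1/32798 + 117341/834788118 = -939/16399 + 117341/834788118 = -781941767743/13689690347082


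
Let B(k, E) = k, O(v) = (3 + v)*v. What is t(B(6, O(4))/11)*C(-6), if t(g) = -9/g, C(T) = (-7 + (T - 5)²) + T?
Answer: -1782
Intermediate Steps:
O(v) = v*(3 + v)
C(T) = -7 + T + (-5 + T)² (C(T) = (-7 + (-5 + T)²) + T = -7 + T + (-5 + T)²)
t(B(6, O(4))/11)*C(-6) = (-9/(6/11))*(-7 - 6 + (-5 - 6)²) = (-9/(6*(1/11)))*(-7 - 6 + (-11)²) = (-9/6/11)*(-7 - 6 + 121) = -9*11/6*108 = -33/2*108 = -1782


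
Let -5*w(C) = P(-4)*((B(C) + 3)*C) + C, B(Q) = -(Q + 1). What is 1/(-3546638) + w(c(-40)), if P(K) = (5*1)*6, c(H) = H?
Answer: 35778484143/3546638 ≈ 10088.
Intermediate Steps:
B(Q) = -1 - Q (B(Q) = -(1 + Q) = -1 - Q)
P(K) = 30 (P(K) = 5*6 = 30)
w(C) = -C/5 - 6*C*(2 - C) (w(C) = -(30*(((-1 - C) + 3)*C) + C)/5 = -(30*((2 - C)*C) + C)/5 = -(30*(C*(2 - C)) + C)/5 = -(30*C*(2 - C) + C)/5 = -(C + 30*C*(2 - C))/5 = -C/5 - 6*C*(2 - C))
1/(-3546638) + w(c(-40)) = 1/(-3546638) + (⅕)*(-40)*(-61 + 30*(-40)) = -1/3546638 + (⅕)*(-40)*(-61 - 1200) = -1/3546638 + (⅕)*(-40)*(-1261) = -1/3546638 + 10088 = 35778484143/3546638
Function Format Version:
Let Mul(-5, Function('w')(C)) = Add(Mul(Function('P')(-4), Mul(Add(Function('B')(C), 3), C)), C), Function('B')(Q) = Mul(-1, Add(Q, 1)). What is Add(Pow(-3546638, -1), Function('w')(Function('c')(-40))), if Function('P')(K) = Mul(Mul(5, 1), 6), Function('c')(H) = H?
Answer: Rational(35778484143, 3546638) ≈ 10088.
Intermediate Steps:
Function('B')(Q) = Add(-1, Mul(-1, Q)) (Function('B')(Q) = Mul(-1, Add(1, Q)) = Add(-1, Mul(-1, Q)))
Function('P')(K) = 30 (Function('P')(K) = Mul(5, 6) = 30)
Function('w')(C) = Add(Mul(Rational(-1, 5), C), Mul(-6, C, Add(2, Mul(-1, C)))) (Function('w')(C) = Mul(Rational(-1, 5), Add(Mul(30, Mul(Add(Add(-1, Mul(-1, C)), 3), C)), C)) = Mul(Rational(-1, 5), Add(Mul(30, Mul(Add(2, Mul(-1, C)), C)), C)) = Mul(Rational(-1, 5), Add(Mul(30, Mul(C, Add(2, Mul(-1, C)))), C)) = Mul(Rational(-1, 5), Add(Mul(30, C, Add(2, Mul(-1, C))), C)) = Mul(Rational(-1, 5), Add(C, Mul(30, C, Add(2, Mul(-1, C))))) = Add(Mul(Rational(-1, 5), C), Mul(-6, C, Add(2, Mul(-1, C)))))
Add(Pow(-3546638, -1), Function('w')(Function('c')(-40))) = Add(Pow(-3546638, -1), Mul(Rational(1, 5), -40, Add(-61, Mul(30, -40)))) = Add(Rational(-1, 3546638), Mul(Rational(1, 5), -40, Add(-61, -1200))) = Add(Rational(-1, 3546638), Mul(Rational(1, 5), -40, -1261)) = Add(Rational(-1, 3546638), 10088) = Rational(35778484143, 3546638)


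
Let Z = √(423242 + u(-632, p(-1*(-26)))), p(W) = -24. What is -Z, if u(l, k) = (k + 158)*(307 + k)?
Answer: -2*√115291 ≈ -679.09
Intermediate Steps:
u(l, k) = (158 + k)*(307 + k)
Z = 2*√115291 (Z = √(423242 + (48506 + (-24)² + 465*(-24))) = √(423242 + (48506 + 576 - 11160)) = √(423242 + 37922) = √461164 = 2*√115291 ≈ 679.09)
-Z = -2*√115291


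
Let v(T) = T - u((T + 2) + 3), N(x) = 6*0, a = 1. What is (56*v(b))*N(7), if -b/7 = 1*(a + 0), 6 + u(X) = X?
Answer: 0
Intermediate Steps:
u(X) = -6 + X
N(x) = 0
b = -7 (b = -7*(1 + 0) = -7 ≈ -7.0000)
v(T) = 1 (v(T) = T - (-6 + ((T + 2) + 3)) = T - (-6 + ((2 + T) + 3)) = T - (-6 + (5 + T)) = T - (-1 + T) = T + (1 - T) = 1)
(56*v(b))*N(7) = (56*1)*0 = 56*0 = 0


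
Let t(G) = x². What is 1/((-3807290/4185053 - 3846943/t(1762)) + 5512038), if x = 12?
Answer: 602647632/3305716439601277 ≈ 1.8230e-7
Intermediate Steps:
t(G) = 144 (t(G) = 12² = 144)
1/((-3807290/4185053 - 3846943/t(1762)) + 5512038) = 1/((-3807290/4185053 - 3846943/144) + 5512038) = 1/(-16100208592739/602647632 + 5512038) = 1/(3305716439601277/602647632) = 602647632/3305716439601277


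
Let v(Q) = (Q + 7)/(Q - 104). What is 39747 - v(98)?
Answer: 79529/2 ≈ 39765.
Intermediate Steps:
v(Q) = (7 + Q)/(-104 + Q)
39747 - v(98) = 39747 - (7 + 98)/(-104 + 98) = 39747 - 105/(-6) = 39747 - (-1)*105/6 = 39747 - 1*(-35/2) = 39747 + 35/2 = 79529/2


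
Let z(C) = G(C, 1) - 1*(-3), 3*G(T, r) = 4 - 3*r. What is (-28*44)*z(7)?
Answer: -12320/3 ≈ -4106.7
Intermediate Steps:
G(T, r) = 4/3 - r (G(T, r) = (4 - 3*r)/3 = 4/3 - r)
z(C) = 10/3 (z(C) = (4/3 - 1*1) - 1*(-3) = (4/3 - 1) + 3 = ⅓ + 3 = 10/3)
(-28*44)*z(7) = -28*44*(10/3) = -1232*10/3 = -12320/3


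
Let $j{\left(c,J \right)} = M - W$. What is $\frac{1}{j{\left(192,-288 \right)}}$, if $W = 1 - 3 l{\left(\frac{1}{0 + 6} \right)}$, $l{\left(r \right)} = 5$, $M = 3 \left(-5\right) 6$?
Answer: $- \frac{1}{76} \approx -0.013158$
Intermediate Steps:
$M = -90$ ($M = \left(-15\right) 6 = -90$)
$W = -14$ ($W = 1 - 15 = -14$)
$j{\left(c,J \right)} = -76$ ($j{\left(c,J \right)} = -90 - -14 = -90 + 14 = -76$)
$\frac{1}{j{\left(192,-288 \right)}} = \frac{1}{-76} = - \frac{1}{76}$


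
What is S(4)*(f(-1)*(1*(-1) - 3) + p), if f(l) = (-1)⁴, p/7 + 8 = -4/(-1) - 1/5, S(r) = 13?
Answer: -2171/5 ≈ -434.20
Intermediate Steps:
p = -147/5 (p = -56 + 7*(-4/(-1) - 1/5) = -56 + 7*(-4*(-1) - 1*⅕) = -56 + 7*(4 - ⅕) = -56 + 7*(19/5) = -56 + 133/5 = -147/5 ≈ -29.400)
f(l) = 1
S(4)*(f(-1)*(1*(-1) - 3) + p) = 13*(1*(1*(-1) - 3) - 147/5) = 13*(1*(-1 - 3) - 147/5) = 13*(1*(-4) - 147/5) = 13*(-4 - 147/5) = 13*(-167/5) = -2171/5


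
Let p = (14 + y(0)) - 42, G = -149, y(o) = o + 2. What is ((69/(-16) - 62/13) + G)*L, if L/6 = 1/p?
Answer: 98643/2704 ≈ 36.480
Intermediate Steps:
y(o) = 2 + o
p = -26 (p = (14 + (2 + 0)) - 42 = (14 + 2) - 42 = 16 - 42 = -26)
L = -3/13 (L = 6/(-26) = 6*(-1/26) = -3/13 ≈ -0.23077)
((69/(-16) - 62/13) + G)*L = ((69/(-16) - 62/13) - 149)*(-3/13) = ((69*(-1/16) - 62*1/13) - 149)*(-3/13) = ((-69/16 - 62/13) - 149)*(-3/13) = (-1889/208 - 149)*(-3/13) = -32881/208*(-3/13) = 98643/2704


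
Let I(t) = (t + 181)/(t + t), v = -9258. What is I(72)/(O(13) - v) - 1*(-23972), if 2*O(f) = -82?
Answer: 31816789309/1327248 ≈ 23972.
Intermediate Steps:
O(f) = -41 (O(f) = (1/2)*(-82) = -41)
I(t) = (181 + t)/(2*t) (I(t) = (181 + t)/((2*t)) = (181 + t)*(1/(2*t)) = (181 + t)/(2*t))
I(72)/(O(13) - v) - 1*(-23972) = ((1/2)*(181 + 72)/72)/(-41 - 1*(-9258)) - 1*(-23972) = ((1/2)*(1/72)*253)/(-41 + 9258) + 23972 = (253/144)/9217 + 23972 = (253/144)*(1/9217) + 23972 = 253/1327248 + 23972 = 31816789309/1327248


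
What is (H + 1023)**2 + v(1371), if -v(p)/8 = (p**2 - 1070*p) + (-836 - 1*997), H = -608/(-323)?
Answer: -646296527/289 ≈ -2.2363e+6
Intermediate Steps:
H = 32/17 (H = -608*(-1/323) = 32/17 ≈ 1.8824)
v(p) = 14664 - 8*p**2 + 8560*p (v(p) = -8*((p**2 - 1070*p) + (-836 - 1*997)) = -8*((p**2 - 1070*p) + (-836 - 997)) = -8*((p**2 - 1070*p) - 1833) = -8*(-1833 + p**2 - 1070*p) = 14664 - 8*p**2 + 8560*p)
(H + 1023)**2 + v(1371) = (32/17 + 1023)**2 + (14664 - 8*1371**2 + 8560*1371) = (17423/17)**2 + (14664 - 8*1879641 + 11735760) = 303560929/289 + (14664 - 15037128 + 11735760) = 303560929/289 - 3286704 = -646296527/289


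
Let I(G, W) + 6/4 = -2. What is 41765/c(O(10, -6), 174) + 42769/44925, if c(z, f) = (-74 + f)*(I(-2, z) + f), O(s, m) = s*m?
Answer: 104220163/30638850 ≈ 3.4016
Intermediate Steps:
O(s, m) = m*s
I(G, W) = -7/2 (I(G, W) = -3/2 - 2 = -7/2)
c(z, f) = (-74 + f)*(-7/2 + f)
41765/c(O(10, -6), 174) + 42769/44925 = 41765/(259 + 174² - 155/2*174) + 42769/44925 = 41765/(259 + 30276 - 13485) + 42769*(1/44925) = 41765/17050 + 42769/44925 = 41765*(1/17050) + 42769/44925 = 8353/3410 + 42769/44925 = 104220163/30638850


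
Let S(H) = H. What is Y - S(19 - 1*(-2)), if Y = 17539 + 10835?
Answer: 28353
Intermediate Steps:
Y = 28374
Y - S(19 - 1*(-2)) = 28374 - (19 - 1*(-2)) = 28374 - (19 + 2) = 28374 - 1*21 = 28374 - 21 = 28353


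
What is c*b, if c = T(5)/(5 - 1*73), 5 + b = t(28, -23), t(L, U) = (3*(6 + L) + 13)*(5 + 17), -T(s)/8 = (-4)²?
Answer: 80800/17 ≈ 4752.9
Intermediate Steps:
T(s) = -128 (T(s) = -8*(-4)² = -8*16 = -128)
t(L, U) = 682 + 66*L (t(L, U) = ((18 + 3*L) + 13)*22 = (31 + 3*L)*22 = 682 + 66*L)
b = 2525 (b = -5 + (682 + 66*28) = -5 + (682 + 1848) = -5 + 2530 = 2525)
c = 32/17 (c = -128/(5 - 1*73) = -128/(5 - 73) = -128/(-68) = -128*(-1/68) = 32/17 ≈ 1.8824)
c*b = (32/17)*2525 = 80800/17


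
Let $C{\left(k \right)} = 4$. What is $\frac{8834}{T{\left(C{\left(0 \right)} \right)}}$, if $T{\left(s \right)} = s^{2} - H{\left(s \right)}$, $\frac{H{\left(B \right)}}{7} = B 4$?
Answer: $- \frac{4417}{48} \approx -92.021$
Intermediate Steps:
$H{\left(B \right)} = 28 B$ ($H{\left(B \right)} = 7 B 4 = 7 \cdot 4 B = 28 B$)
$T{\left(s \right)} = s^{2} - 28 s$
$\frac{8834}{T{\left(C{\left(0 \right)} \right)}} = \frac{8834}{4 \left(-28 + 4\right)} = \frac{8834}{4 \left(-24\right)} = \frac{8834}{-96} = 8834 \left(- \frac{1}{96}\right) = - \frac{4417}{48}$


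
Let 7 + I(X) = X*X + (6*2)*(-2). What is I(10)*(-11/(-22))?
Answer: 69/2 ≈ 34.500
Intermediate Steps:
I(X) = -31 + X² (I(X) = -7 + (X*X + (6*2)*(-2)) = -7 + (X² + 12*(-2)) = -7 + (X² - 24) = -7 + (-24 + X²) = -31 + X²)
I(10)*(-11/(-22)) = (-31 + 10²)*(-11/(-22)) = (-31 + 100)*(-11*(-1/22)) = 69*(½) = 69/2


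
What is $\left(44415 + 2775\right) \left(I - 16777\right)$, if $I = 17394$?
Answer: $29116230$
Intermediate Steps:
$\left(44415 + 2775\right) \left(I - 16777\right) = \left(44415 + 2775\right) \left(17394 - 16777\right) = 47190 \cdot 617 = 29116230$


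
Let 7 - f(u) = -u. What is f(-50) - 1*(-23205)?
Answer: 23162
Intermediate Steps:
f(u) = 7 + u (f(u) = 7 - (-1)*u = 7 + u)
f(-50) - 1*(-23205) = (7 - 50) - 1*(-23205) = -43 + 23205 = 23162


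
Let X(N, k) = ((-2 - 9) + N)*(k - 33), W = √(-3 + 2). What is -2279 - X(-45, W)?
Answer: -4127 + 56*I ≈ -4127.0 + 56.0*I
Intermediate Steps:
W = I (W = √(-1) = I ≈ 1.0*I)
X(N, k) = (-33 + k)*(-11 + N) (X(N, k) = (-11 + N)*(-33 + k) = (-33 + k)*(-11 + N))
-2279 - X(-45, W) = -2279 - (363 - 33*(-45) - 11*I - 45*I) = -2279 - (363 + 1485 - 11*I - 45*I) = -2279 - (1848 - 56*I) = -2279 + (-1848 + 56*I) = -4127 + 56*I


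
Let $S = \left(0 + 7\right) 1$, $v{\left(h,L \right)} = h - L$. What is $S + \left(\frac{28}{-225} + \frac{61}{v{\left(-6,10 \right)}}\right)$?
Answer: $\frac{11027}{3600} \approx 3.0631$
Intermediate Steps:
$S = 7$ ($S = 7 \cdot 1 = 7$)
$S + \left(\frac{28}{-225} + \frac{61}{v{\left(-6,10 \right)}}\right) = 7 + \left(\frac{28}{-225} + \frac{61}{-6 - 10}\right) = 7 + \left(28 \left(- \frac{1}{225}\right) + \frac{61}{-6 - 10}\right) = 7 + \left(- \frac{28}{225} + \frac{61}{-16}\right) = 7 + \left(- \frac{28}{225} + 61 \left(- \frac{1}{16}\right)\right) = 7 - \frac{14173}{3600} = \frac{11027}{3600}$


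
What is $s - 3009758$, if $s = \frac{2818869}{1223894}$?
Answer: $- \frac{3683621938783}{1223894} \approx -3.0098 \cdot 10^{6}$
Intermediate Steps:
$s = \frac{2818869}{1223894}$ ($s = 2818869 \cdot \frac{1}{1223894} = \frac{2818869}{1223894} \approx 2.3032$)
$s - 3009758 = \frac{2818869}{1223894} - 3009758 = - \frac{3683621938783}{1223894}$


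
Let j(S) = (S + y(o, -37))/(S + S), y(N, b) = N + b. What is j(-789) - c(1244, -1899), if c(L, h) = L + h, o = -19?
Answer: 1034435/1578 ≈ 655.54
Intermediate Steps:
j(S) = (-56 + S)/(2*S) (j(S) = (S + (-19 - 37))/(S + S) = (S - 56)/((2*S)) = (-56 + S)*(1/(2*S)) = (-56 + S)/(2*S))
j(-789) - c(1244, -1899) = (½)*(-56 - 789)/(-789) - (1244 - 1899) = (½)*(-1/789)*(-845) - 1*(-655) = 845/1578 + 655 = 1034435/1578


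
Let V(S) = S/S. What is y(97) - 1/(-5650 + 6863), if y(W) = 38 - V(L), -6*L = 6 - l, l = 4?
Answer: 44880/1213 ≈ 36.999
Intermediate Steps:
L = -1/3 (L = -(6 - 1*4)/6 = -(6 - 4)/6 = -1/6*2 = -1/3 ≈ -0.33333)
V(S) = 1
y(W) = 37 (y(W) = 38 - 1*1 = 38 - 1 = 37)
y(97) - 1/(-5650 + 6863) = 37 - 1/(-5650 + 6863) = 37 - 1/1213 = 44880/1213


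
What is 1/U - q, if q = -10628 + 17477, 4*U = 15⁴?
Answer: -346730621/50625 ≈ -6849.0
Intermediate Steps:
U = 50625/4 (U = (¼)*15⁴ = (¼)*50625 = 50625/4 ≈ 12656.)
q = 6849
1/U - q = 1/(50625/4) - 1*6849 = 4/50625 - 6849 = -346730621/50625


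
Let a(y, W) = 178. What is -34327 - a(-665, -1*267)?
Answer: -34505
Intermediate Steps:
-34327 - a(-665, -1*267) = -34327 - 1*178 = -34327 - 178 = -34505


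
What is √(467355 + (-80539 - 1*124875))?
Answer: √261941 ≈ 511.80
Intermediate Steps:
√(467355 + (-80539 - 1*124875)) = √(467355 + (-80539 - 124875)) = √(467355 - 205414) = √261941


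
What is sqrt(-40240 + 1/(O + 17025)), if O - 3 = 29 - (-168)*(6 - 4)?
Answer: I*sqrt(12173261890367)/17393 ≈ 200.6*I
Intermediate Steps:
O = 368 (O = 3 + (29 - (-168)*(6 - 4)) = 3 + (29 - (-168)*2) = 3 + (29 - 56*(-6)) = 3 + (29 + 336) = 3 + 365 = 368)
sqrt(-40240 + 1/(O + 17025)) = sqrt(-40240 + 1/(368 + 17025)) = sqrt(-40240 + 1/17393) = sqrt(-699894319/17393) = I*sqrt(12173261890367)/17393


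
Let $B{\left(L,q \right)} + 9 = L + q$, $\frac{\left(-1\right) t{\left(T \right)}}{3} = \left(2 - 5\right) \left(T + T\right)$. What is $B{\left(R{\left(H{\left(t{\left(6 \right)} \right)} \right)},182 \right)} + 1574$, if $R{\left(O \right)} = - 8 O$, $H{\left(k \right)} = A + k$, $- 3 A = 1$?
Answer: $\frac{2657}{3} \approx 885.67$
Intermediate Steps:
$A = - \frac{1}{3}$ ($A = \left(- \frac{1}{3}\right) 1 = - \frac{1}{3} \approx -0.33333$)
$t{\left(T \right)} = 18 T$ ($t{\left(T \right)} = - 3 \left(2 - 5\right) \left(T + T\right) = - 3 \left(- 3 \cdot 2 T\right) = - 3 \left(- 6 T\right) = 18 T$)
$H{\left(k \right)} = - \frac{1}{3} + k$
$B{\left(L,q \right)} = -9 + L + q$ ($B{\left(L,q \right)} = -9 + \left(L + q\right) = -9 + L + q$)
$B{\left(R{\left(H{\left(t{\left(6 \right)} \right)} \right)},182 \right)} + 1574 = \left(-9 - 8 \left(- \frac{1}{3} + 18 \cdot 6\right) + 182\right) + 1574 = \left(-9 - 8 \left(- \frac{1}{3} + 108\right) + 182\right) + 1574 = \left(-9 - \frac{2584}{3} + 182\right) + 1574 = - \frac{2065}{3} + 1574 = \frac{2657}{3}$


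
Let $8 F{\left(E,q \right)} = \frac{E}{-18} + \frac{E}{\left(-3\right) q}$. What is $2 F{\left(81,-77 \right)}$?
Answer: $- \frac{639}{616} \approx -1.0373$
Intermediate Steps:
$F{\left(E,q \right)} = - \frac{E}{144} - \frac{E}{24 q}$ ($F{\left(E,q \right)} = \frac{\frac{E}{-18} + \frac{E}{\left(-3\right) q}}{8} = \frac{E \left(- \frac{1}{18}\right) + E \left(- \frac{1}{3 q}\right)}{8} = \frac{- \frac{E}{18} - \frac{E}{3 q}}{8} = - \frac{E}{144} - \frac{E}{24 q}$)
$2 F{\left(81,-77 \right)} = 2 \left(\left(- \frac{1}{144}\right) 81 \frac{1}{-77} \left(6 - 77\right)\right) = 2 \left(\left(- \frac{1}{144}\right) 81 \left(- \frac{1}{77}\right) \left(-71\right)\right) = 2 \left(- \frac{639}{1232}\right) = - \frac{639}{616}$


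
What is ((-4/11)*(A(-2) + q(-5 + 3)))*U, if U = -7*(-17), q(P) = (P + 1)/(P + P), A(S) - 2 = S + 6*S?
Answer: 5593/11 ≈ 508.45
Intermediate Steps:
A(S) = 2 + 7*S (A(S) = 2 + (S + 6*S) = 2 + 7*S)
q(P) = (1 + P)/(2*P) (q(P) = (1 + P)/((2*P)) = (1 + P)*(1/(2*P)) = (1 + P)/(2*P))
U = 119
((-4/11)*(A(-2) + q(-5 + 3)))*U = ((-4/11)*((2 + 7*(-2)) + (1 + (-5 + 3))/(2*(-5 + 3))))*119 = ((-4*1/11)*((2 - 14) + (½)*(1 - 2)/(-2)))*119 = -4*(-12 + (½)*(-½)*(-1))/11*119 = -4*(-12 + ¼)/11*119 = -4/11*(-47/4)*119 = (47/11)*119 = 5593/11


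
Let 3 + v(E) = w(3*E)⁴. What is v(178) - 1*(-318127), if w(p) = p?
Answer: 81314262460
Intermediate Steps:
v(E) = -3 + 81*E⁴ (v(E) = -3 + (3*E)⁴ = -3 + 81*E⁴)
v(178) - 1*(-318127) = (-3 + 81*178⁴) - 1*(-318127) = (-3 + 81*1003875856) + 318127 = (-3 + 81313944336) + 318127 = 81313944333 + 318127 = 81314262460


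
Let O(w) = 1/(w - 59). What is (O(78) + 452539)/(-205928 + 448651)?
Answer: 8598242/4611737 ≈ 1.8644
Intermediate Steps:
O(w) = 1/(-59 + w)
(O(78) + 452539)/(-205928 + 448651) = (1/(-59 + 78) + 452539)/(-205928 + 448651) = (1/19 + 452539)/242723 = (1/19 + 452539)*(1/242723) = (8598242/19)*(1/242723) = 8598242/4611737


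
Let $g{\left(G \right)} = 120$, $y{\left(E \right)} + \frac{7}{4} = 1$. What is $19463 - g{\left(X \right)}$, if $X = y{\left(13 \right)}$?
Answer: $19343$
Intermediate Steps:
$y{\left(E \right)} = - \frac{3}{4}$ ($y{\left(E \right)} = - \frac{7}{4} + 1 = - \frac{3}{4}$)
$X = - \frac{3}{4} \approx -0.75$
$19463 - g{\left(X \right)} = 19463 - 120 = 19343$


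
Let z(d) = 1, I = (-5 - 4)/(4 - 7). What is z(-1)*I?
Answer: 3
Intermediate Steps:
I = 3 (I = -9/(-3) = -9*(-⅓) = 3)
z(-1)*I = 1*3 = 3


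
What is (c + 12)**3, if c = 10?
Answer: 10648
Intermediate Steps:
(c + 12)**3 = (10 + 12)**3 = 22**3 = 10648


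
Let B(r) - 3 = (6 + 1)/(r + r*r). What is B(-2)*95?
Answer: 1235/2 ≈ 617.50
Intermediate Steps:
B(r) = 3 + 7/(r + r²) (B(r) = 3 + (6 + 1)/(r + r*r) = 3 + 7/(r + r²))
B(-2)*95 = ((7 + 3*(-2) + 3*(-2)²)/((-2)*(1 - 2)))*95 = -½*(7 - 6 + 3*4)/(-1)*95 = -½*(-1)*(7 - 6 + 12)*95 = -½*(-1)*13*95 = (13/2)*95 = 1235/2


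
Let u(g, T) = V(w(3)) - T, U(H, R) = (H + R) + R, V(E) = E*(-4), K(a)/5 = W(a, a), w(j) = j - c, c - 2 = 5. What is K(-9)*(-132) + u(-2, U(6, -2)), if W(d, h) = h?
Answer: 5954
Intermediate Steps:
c = 7 (c = 2 + 5 = 7)
w(j) = -7 + j (w(j) = j - 1*7 = j - 7 = -7 + j)
K(a) = 5*a
V(E) = -4*E
U(H, R) = H + 2*R
u(g, T) = 16 - T (u(g, T) = -4*(-7 + 3) - T = -4*(-4) - T = 16 - T)
K(-9)*(-132) + u(-2, U(6, -2)) = (5*(-9))*(-132) + (16 - (6 + 2*(-2))) = -45*(-132) + (16 - (6 - 4)) = 5940 + (16 - 1*2) = 5940 + (16 - 2) = 5940 + 14 = 5954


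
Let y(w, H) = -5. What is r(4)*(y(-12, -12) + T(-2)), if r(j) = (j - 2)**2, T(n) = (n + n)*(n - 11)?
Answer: 188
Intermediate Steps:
T(n) = 2*n*(-11 + n) (T(n) = (2*n)*(-11 + n) = 2*n*(-11 + n))
r(j) = (-2 + j)**2
r(4)*(y(-12, -12) + T(-2)) = (-2 + 4)**2*(-5 + 2*(-2)*(-11 - 2)) = 2**2*(-5 + 2*(-2)*(-13)) = 4*(-5 + 52) = 4*47 = 188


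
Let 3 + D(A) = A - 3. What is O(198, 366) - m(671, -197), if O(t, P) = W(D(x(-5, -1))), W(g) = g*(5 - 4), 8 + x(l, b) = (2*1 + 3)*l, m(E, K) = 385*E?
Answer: -258374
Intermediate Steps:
x(l, b) = -8 + 5*l (x(l, b) = -8 + (2*1 + 3)*l = -8 + (2 + 3)*l = -8 + 5*l)
D(A) = -6 + A (D(A) = -3 + (A - 3) = -3 + (-3 + A) = -6 + A)
W(g) = g (W(g) = g*1 = g)
O(t, P) = -39 (O(t, P) = -6 + (-8 + 5*(-5)) = -6 + (-8 - 25) = -6 - 33 = -39)
O(198, 366) - m(671, -197) = -39 - 385*671 = -39 - 1*258335 = -39 - 258335 = -258374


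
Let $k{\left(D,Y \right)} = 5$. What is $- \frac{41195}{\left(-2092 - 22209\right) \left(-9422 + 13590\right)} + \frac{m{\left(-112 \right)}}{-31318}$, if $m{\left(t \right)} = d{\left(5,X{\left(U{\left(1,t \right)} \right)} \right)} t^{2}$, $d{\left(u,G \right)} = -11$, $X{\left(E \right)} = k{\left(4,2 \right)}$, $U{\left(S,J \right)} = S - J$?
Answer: $\frac{998372567423}{226578052616} \approx 4.4063$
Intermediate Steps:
$X{\left(E \right)} = 5$
$m{\left(t \right)} = - 11 t^{2}$
$- \frac{41195}{\left(-2092 - 22209\right) \left(-9422 + 13590\right)} + \frac{m{\left(-112 \right)}}{-31318} = - \frac{41195}{\left(-2092 - 22209\right) \left(-9422 + 13590\right)} + \frac{\left(-11\right) \left(-112\right)^{2}}{-31318} = - \frac{41195}{\left(-24301\right) 4168} + \left(-11\right) 12544 \left(- \frac{1}{31318}\right) = - \frac{41195}{-101286568} - - \frac{9856}{2237} = \left(-41195\right) \left(- \frac{1}{101286568}\right) + \frac{9856}{2237} = \frac{41195}{101286568} + \frac{9856}{2237} = \frac{998372567423}{226578052616}$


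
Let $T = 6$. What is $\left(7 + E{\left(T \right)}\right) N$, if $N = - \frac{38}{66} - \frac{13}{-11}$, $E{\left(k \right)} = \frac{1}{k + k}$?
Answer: $\frac{425}{99} \approx 4.2929$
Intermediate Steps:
$E{\left(k \right)} = \frac{1}{2 k}$
$N = \frac{20}{33}$ ($N = \left(-38\right) \frac{1}{66} - - \frac{13}{11} = - \frac{19}{33} + \frac{13}{11} = \frac{20}{33} \approx 0.60606$)
$\left(7 + E{\left(T \right)}\right) N = \left(7 + \frac{1}{2 \cdot 6}\right) \frac{20}{33} = \left(7 + \frac{1}{2} \cdot \frac{1}{6}\right) \frac{20}{33} = \left(7 + \frac{1}{12}\right) \frac{20}{33} = \frac{85}{12} \cdot \frac{20}{33} = \frac{425}{99}$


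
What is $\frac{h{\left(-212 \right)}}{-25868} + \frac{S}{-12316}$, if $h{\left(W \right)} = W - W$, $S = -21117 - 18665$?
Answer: $\frac{19891}{6158} \approx 3.2301$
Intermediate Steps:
$S = -39782$ ($S = -21117 - 18665 = -39782$)
$h{\left(W \right)} = 0$
$\frac{h{\left(-212 \right)}}{-25868} + \frac{S}{-12316} = \frac{0}{-25868} - \frac{39782}{-12316} = 0 \left(- \frac{1}{25868}\right) - - \frac{19891}{6158} = 0 + \frac{19891}{6158} = \frac{19891}{6158}$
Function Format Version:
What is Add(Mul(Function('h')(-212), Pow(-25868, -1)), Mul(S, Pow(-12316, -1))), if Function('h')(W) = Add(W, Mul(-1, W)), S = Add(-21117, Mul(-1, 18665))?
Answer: Rational(19891, 6158) ≈ 3.2301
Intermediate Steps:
S = -39782 (S = Add(-21117, -18665) = -39782)
Function('h')(W) = 0
Add(Mul(Function('h')(-212), Pow(-25868, -1)), Mul(S, Pow(-12316, -1))) = Add(Mul(0, Pow(-25868, -1)), Mul(-39782, Pow(-12316, -1))) = Add(Mul(0, Rational(-1, 25868)), Mul(-39782, Rational(-1, 12316))) = Add(0, Rational(19891, 6158)) = Rational(19891, 6158)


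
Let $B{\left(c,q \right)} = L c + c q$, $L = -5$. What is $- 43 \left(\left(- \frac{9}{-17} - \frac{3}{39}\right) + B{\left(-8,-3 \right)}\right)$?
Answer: $- \frac{612492}{221} \approx -2771.5$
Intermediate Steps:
$B{\left(c,q \right)} = - 5 c + c q$
$- 43 \left(\left(- \frac{9}{-17} - \frac{3}{39}\right) + B{\left(-8,-3 \right)}\right) = - 43 \left(\left(- \frac{9}{-17} - \frac{3}{39}\right) - 8 \left(-5 - 3\right)\right) = - 43 \left(\left(\left(-9\right) \left(- \frac{1}{17}\right) - \frac{1}{13}\right) - -64\right) = - 43 \left(\left(\frac{9}{17} - \frac{1}{13}\right) + 64\right) = - 43 \left(\frac{100}{221} + 64\right) = \left(-43\right) \frac{14244}{221} = - \frac{612492}{221}$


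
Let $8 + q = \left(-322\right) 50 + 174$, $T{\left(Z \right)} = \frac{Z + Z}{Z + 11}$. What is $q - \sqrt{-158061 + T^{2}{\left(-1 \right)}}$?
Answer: $-15934 - \frac{2 i \sqrt{987881}}{5} \approx -15934.0 - 397.57 i$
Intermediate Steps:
$T{\left(Z \right)} = \frac{2 Z}{11 + Z}$
$q = -15934$ ($q = -8 + \left(\left(-322\right) 50 + 174\right) = -8 + \left(-16100 + 174\right) = -8 - 15926 = -15934$)
$q - \sqrt{-158061 + T^{2}{\left(-1 \right)}} = -15934 - \sqrt{-158061 + \left(2 \left(-1\right) \frac{1}{11 - 1}\right)^{2}} = -15934 - \sqrt{-158061 + \left(2 \left(-1\right) \frac{1}{10}\right)^{2}} = -15934 - \sqrt{-158061 + \left(- \frac{1}{5}\right)^{2}} = -15934 - \sqrt{-158061 + \frac{1}{25}} = -15934 - \sqrt{- \frac{3951524}{25}} = -15934 - \frac{2 i \sqrt{987881}}{5}$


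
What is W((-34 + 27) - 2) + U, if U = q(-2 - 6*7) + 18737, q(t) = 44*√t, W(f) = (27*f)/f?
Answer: 18764 + 88*I*√11 ≈ 18764.0 + 291.86*I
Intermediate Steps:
W(f) = 27
U = 18737 + 88*I*√11 (U = 44*√(-2 - 6*7) + 18737 = 44*√(-2 - 42) + 18737 = 44*√(-44) + 18737 = 44*(2*I*√11) + 18737 = 88*I*√11 + 18737 = 18737 + 88*I*√11 ≈ 18737.0 + 291.86*I)
W((-34 + 27) - 2) + U = 27 + (18737 + 88*I*√11) = 18764 + 88*I*√11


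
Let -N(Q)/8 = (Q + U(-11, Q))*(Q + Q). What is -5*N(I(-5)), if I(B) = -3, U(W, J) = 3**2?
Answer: -1440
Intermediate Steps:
U(W, J) = 9
N(Q) = -16*Q*(9 + Q) (N(Q) = -8*(Q + 9)*(Q + Q) = -8*(9 + Q)*2*Q = -16*Q*(9 + Q))
-5*N(I(-5)) = -(-80)*(-3)*(9 - 3) = -(-80)*(-3)*6 = -5*288 = -1440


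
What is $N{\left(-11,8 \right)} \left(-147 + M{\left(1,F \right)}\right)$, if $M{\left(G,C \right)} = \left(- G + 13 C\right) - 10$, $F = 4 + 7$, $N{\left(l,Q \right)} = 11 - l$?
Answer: $-330$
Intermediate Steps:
$F = 11$
$M{\left(G,C \right)} = -10 - G + 13 C$
$N{\left(-11,8 \right)} \left(-147 + M{\left(1,F \right)}\right) = \left(11 - -11\right) \left(-147 - -132\right) = \left(11 + 11\right) \left(-147 - -132\right) = 22 \left(-147 + 132\right) = 22 \left(-15\right) = -330$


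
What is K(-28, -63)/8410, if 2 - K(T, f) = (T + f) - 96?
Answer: 189/8410 ≈ 0.022473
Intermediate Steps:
K(T, f) = 98 - T - f (K(T, f) = 2 - ((T + f) - 96) = 2 - (-96 + T + f) = 2 + (96 - T - f) = 98 - T - f)
K(-28, -63)/8410 = (98 - 1*(-28) - 1*(-63))/8410 = (98 + 28 + 63)*(1/8410) = 189*(1/8410) = 189/8410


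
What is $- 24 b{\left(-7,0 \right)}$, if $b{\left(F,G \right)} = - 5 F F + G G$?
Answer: $5880$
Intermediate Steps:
$b{\left(F,G \right)} = G^{2} - 5 F^{2}$ ($b{\left(F,G \right)} = - 5 F^{2} + G^{2} = G^{2} - 5 F^{2}$)
$- 24 b{\left(-7,0 \right)} = - 24 \left(0^{2} - 5 \left(-7\right)^{2}\right) = - 24 \left(0 - 245\right) = \left(-24\right) \left(-245\right) = 5880$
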